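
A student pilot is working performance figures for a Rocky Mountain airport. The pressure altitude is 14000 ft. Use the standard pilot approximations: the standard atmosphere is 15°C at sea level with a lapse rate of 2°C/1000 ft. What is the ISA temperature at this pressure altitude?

-13°C

ISA temperature = 15 − 2 × (14000/1000) = 15 − 28 = -13°C.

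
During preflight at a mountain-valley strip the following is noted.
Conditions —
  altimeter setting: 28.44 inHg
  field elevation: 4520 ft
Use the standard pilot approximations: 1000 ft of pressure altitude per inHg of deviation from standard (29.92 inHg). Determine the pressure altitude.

Pressure correction = (29.92 − 28.44) × 1000 = +1480 ft.
Pressure altitude = 4520 + (+1480) = 6000 ft.

6000 ft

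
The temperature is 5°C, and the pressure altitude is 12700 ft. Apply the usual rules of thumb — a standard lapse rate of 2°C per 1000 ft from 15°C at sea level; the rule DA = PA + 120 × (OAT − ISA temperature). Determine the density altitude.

ISA temperature at 12700 ft = 15 − 2 × (12700/1000) = -10.4°C.
ISA deviation = 5 − (-10.4) = +15.4°C.
Density altitude = 12700 + 120 × (15.4) = 12700 + (+1848) = 14548 ft.

14548 ft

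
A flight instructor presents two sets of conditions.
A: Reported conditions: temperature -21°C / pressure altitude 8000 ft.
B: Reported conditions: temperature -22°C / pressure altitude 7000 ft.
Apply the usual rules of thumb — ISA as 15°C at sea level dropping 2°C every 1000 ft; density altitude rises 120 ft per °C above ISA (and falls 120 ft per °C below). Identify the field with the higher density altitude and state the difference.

A: ISA temp = -1°C, deviation -20°C, DA = 8000 + 120 × (-20) = 5600 ft.
B: ISA temp = 1°C, deviation -23°C, DA = 7000 + 120 × (-23) = 4240 ft.
A is higher by 5600 − 4240 = 1360 ft.

A by 1360 ft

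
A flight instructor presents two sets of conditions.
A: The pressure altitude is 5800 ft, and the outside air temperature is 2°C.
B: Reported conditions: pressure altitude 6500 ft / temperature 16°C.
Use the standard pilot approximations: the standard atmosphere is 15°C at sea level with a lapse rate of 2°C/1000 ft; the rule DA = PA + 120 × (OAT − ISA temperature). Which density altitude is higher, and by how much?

A: ISA temp = 3.4°C, deviation -1.4°C, DA = 5800 + 120 × (-1.4) = 5632 ft.
B: ISA temp = 2°C, deviation +14°C, DA = 6500 + 120 × 14 = 8180 ft.
B is higher by 8180 − 5632 = 2548 ft.

B by 2548 ft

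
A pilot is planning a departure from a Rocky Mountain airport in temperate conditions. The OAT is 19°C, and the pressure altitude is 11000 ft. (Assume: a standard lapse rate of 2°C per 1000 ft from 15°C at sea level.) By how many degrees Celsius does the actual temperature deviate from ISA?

ISA+26°C

ISA temperature at 11000 ft = 15 − 2 × (11000/1000) = -7°C.
Deviation = OAT − ISA = 19 − (-7) = +26°C.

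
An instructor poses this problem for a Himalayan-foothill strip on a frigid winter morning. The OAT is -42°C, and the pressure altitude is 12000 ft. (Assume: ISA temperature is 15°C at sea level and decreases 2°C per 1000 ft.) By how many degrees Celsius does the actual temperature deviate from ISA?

ISA temperature at 12000 ft = 15 − 2 × (12000/1000) = -9°C.
Deviation = OAT − ISA = -42 − (-9) = -33°C.

ISA-33°C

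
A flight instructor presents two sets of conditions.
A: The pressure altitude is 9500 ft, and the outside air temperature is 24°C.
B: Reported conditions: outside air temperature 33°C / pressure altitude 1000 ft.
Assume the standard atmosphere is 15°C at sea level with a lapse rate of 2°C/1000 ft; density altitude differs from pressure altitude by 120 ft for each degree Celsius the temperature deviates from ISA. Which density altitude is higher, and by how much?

A: ISA temp = -4°C, deviation +28°C, DA = 9500 + 120 × 28 = 12860 ft.
B: ISA temp = 13°C, deviation +20°C, DA = 1000 + 120 × 20 = 3400 ft.
A is higher by 12860 − 3400 = 9460 ft.

A by 9460 ft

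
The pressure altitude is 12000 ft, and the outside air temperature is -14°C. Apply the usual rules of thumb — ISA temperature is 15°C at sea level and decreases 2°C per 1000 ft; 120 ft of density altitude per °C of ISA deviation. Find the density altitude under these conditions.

11400 ft

ISA temperature at 12000 ft = 15 − 2 × (12000/1000) = -9°C.
ISA deviation = -14 − (-9) = -5°C.
Density altitude = 12000 + 120 × (-5) = 12000 + (-600) = 11400 ft.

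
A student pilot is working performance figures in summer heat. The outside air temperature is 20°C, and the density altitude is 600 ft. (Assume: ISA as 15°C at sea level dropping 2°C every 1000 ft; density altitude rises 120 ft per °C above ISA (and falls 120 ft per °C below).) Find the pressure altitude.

DA = PA + 120 × (OAT − (15 − 2·PA/1000)) = PA + 120·OAT − 1800 + 0.24·PA = 1.24·PA + 120·OAT − 1800.
So 1.24·PA = 600 − 120 × 20 + 1800 = 0.
PA = 0 / 1.24 = 0 ft.

0 ft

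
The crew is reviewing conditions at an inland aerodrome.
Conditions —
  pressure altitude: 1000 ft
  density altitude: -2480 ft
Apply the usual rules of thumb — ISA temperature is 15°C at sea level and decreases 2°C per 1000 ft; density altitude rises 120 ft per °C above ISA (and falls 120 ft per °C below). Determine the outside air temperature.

-16°C

Density altitude − pressure altitude = -2480 − 1000 = -3480 ft.
At 120 ft/°C that is an ISA deviation of -3480/120 = -29°C.
ISA temperature at 1000 ft = 15 − 2 × (1000/1000) = 13°C.
OAT = ISA + deviation = 13 + (-29) = -16°C.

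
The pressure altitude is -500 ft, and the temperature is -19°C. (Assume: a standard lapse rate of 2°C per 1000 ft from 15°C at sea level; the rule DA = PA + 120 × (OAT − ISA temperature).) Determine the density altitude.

ISA temperature at -500 ft = 15 − 2 × (-500/1000) = 16°C.
ISA deviation = -19 − 16 = -35°C.
Density altitude = -500 + 120 × (-35) = -500 + (-4200) = -4700 ft.

-4700 ft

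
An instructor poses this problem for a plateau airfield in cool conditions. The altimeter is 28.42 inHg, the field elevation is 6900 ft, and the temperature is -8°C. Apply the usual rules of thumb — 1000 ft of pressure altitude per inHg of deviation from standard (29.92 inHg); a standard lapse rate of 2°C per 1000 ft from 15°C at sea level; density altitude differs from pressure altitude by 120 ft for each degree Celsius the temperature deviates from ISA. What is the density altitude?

7656 ft

Pressure altitude = 6900 + (29.92 − 28.42) × 1000 = 6900 + (+1500) = 8400 ft.
ISA temperature at 8400 ft = 15 − 2 × (8400/1000) = -1.8°C.
ISA deviation = -8 − (-1.8) = -6.2°C.
Density altitude = 8400 + 120 × (-6.2) = 7656 ft.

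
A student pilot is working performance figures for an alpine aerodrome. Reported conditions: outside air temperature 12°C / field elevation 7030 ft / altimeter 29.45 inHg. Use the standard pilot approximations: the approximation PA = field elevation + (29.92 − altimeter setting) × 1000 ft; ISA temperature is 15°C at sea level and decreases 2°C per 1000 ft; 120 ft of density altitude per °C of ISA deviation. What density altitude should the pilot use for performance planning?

8940 ft

Pressure altitude = 7030 + (29.92 − 29.45) × 1000 = 7030 + (+470) = 7500 ft.
ISA temperature at 7500 ft = 15 − 2 × (7500/1000) = 0°C.
ISA deviation = 12 − 0 = +12°C.
Density altitude = 7500 + 120 × (12) = 8940 ft.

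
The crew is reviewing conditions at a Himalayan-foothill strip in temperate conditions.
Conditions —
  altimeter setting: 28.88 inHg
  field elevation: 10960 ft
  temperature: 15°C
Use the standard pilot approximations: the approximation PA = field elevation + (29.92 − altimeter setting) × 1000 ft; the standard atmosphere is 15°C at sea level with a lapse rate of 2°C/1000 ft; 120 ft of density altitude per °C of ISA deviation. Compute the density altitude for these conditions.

14880 ft

Pressure altitude = 10960 + (29.92 − 28.88) × 1000 = 10960 + (+1040) = 12000 ft.
ISA temperature at 12000 ft = 15 − 2 × (12000/1000) = -9°C.
ISA deviation = 15 − (-9) = +24°C.
Density altitude = 12000 + 120 × (24) = 14880 ft.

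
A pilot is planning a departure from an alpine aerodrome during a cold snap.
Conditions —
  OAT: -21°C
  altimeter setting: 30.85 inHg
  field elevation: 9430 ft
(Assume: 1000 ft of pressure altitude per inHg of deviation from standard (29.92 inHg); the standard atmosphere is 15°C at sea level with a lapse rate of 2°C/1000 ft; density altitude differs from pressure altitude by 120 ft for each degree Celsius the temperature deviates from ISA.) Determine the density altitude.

Pressure altitude = 9430 + (29.92 − 30.85) × 1000 = 9430 + (-930) = 8500 ft.
ISA temperature at 8500 ft = 15 − 2 × (8500/1000) = -2°C.
ISA deviation = -21 − (-2) = -19°C.
Density altitude = 8500 + 120 × (-19) = 6220 ft.

6220 ft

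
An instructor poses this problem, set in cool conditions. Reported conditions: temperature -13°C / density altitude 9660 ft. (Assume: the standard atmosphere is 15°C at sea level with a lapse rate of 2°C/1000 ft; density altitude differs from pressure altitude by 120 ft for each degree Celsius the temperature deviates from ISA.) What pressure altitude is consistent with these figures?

10500 ft

DA = PA + 120 × (OAT − (15 − 2·PA/1000)) = PA + 120·OAT − 1800 + 0.24·PA = 1.24·PA + 120·OAT − 1800.
So 1.24·PA = 9660 − 120 × (-13) + 1800 = 13020.
PA = 13020 / 1.24 = 10500 ft.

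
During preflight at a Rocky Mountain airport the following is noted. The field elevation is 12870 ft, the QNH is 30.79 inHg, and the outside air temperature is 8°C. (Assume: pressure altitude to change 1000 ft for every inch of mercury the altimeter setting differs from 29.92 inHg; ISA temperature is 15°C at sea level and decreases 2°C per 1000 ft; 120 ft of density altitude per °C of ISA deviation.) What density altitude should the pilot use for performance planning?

Pressure altitude = 12870 + (29.92 − 30.79) × 1000 = 12870 + (-870) = 12000 ft.
ISA temperature at 12000 ft = 15 − 2 × (12000/1000) = -9°C.
ISA deviation = 8 − (-9) = +17°C.
Density altitude = 12000 + 120 × (17) = 14040 ft.

14040 ft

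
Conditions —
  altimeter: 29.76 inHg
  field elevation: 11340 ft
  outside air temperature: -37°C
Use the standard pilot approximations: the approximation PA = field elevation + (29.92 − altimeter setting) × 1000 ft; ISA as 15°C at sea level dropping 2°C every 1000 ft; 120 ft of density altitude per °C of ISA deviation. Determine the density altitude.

Pressure altitude = 11340 + (29.92 − 29.76) × 1000 = 11340 + (+160) = 11500 ft.
ISA temperature at 11500 ft = 15 − 2 × (11500/1000) = -8°C.
ISA deviation = -37 − (-8) = -29°C.
Density altitude = 11500 + 120 × (-29) = 8020 ft.

8020 ft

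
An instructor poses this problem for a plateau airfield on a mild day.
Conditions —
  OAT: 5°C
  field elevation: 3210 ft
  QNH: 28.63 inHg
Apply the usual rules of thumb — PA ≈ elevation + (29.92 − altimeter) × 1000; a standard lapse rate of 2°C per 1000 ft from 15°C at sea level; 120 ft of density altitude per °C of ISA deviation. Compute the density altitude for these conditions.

4380 ft

Pressure altitude = 3210 + (29.92 − 28.63) × 1000 = 3210 + (+1290) = 4500 ft.
ISA temperature at 4500 ft = 15 − 2 × (4500/1000) = 6°C.
ISA deviation = 5 − 6 = -1°C.
Density altitude = 4500 + 120 × (-1) = 4380 ft.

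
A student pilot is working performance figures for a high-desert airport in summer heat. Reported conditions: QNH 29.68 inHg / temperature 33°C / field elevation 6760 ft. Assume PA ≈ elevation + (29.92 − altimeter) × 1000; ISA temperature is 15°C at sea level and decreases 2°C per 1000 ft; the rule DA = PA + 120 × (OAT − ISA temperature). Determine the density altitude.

Pressure altitude = 6760 + (29.92 − 29.68) × 1000 = 6760 + (+240) = 7000 ft.
ISA temperature at 7000 ft = 15 − 2 × (7000/1000) = 1°C.
ISA deviation = 33 − 1 = +32°C.
Density altitude = 7000 + 120 × (32) = 10840 ft.

10840 ft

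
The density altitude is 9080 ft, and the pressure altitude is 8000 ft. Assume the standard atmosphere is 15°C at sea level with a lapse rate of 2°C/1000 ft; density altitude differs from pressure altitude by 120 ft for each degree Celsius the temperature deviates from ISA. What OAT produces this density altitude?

Density altitude − pressure altitude = 9080 − 8000 = +1080 ft.
At 120 ft/°C that is an ISA deviation of 1080/120 = +9°C.
ISA temperature at 8000 ft = 15 − 2 × (8000/1000) = -1°C.
OAT = ISA + deviation = -1 + (+9) = 8°C.

8°C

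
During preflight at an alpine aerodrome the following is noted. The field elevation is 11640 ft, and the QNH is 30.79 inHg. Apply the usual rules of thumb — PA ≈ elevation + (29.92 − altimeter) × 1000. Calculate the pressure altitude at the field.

Pressure correction = (29.92 − 30.79) × 1000 = -870 ft.
Pressure altitude = 11640 + (-870) = 10770 ft.

10770 ft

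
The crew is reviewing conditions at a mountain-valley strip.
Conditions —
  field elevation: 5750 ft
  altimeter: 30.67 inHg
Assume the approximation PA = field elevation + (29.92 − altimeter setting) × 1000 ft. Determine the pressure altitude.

5000 ft

Pressure correction = (29.92 − 30.67) × 1000 = -750 ft.
Pressure altitude = 5750 + (-750) = 5000 ft.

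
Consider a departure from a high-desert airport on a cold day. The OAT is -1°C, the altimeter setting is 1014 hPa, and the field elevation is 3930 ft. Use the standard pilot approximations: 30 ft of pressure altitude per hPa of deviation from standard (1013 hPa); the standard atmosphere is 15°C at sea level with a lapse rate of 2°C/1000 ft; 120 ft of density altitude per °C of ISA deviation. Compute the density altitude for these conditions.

Pressure altitude = 3930 + (1013 − 1014) × 30 = 3930 + (-30) = 3900 ft.
ISA temperature at 3900 ft = 15 − 2 × (3900/1000) = 7.2°C.
ISA deviation = -1 − 7.2 = -8.2°C.
Density altitude = 3900 + 120 × (-8.2) = 2916 ft.

2916 ft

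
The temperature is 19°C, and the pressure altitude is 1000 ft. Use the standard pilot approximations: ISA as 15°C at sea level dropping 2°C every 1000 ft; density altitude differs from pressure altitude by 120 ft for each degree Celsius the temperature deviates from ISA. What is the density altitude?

1720 ft

ISA temperature at 1000 ft = 15 − 2 × (1000/1000) = 13°C.
ISA deviation = 19 − 13 = +6°C.
Density altitude = 1000 + 120 × (6) = 1000 + (+720) = 1720 ft.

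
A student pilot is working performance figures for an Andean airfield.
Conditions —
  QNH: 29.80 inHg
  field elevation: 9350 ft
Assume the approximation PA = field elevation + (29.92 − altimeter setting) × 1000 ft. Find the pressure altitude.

9470 ft

Pressure correction = (29.92 − 29.80) × 1000 = +120 ft.
Pressure altitude = 9350 + (+120) = 9470 ft.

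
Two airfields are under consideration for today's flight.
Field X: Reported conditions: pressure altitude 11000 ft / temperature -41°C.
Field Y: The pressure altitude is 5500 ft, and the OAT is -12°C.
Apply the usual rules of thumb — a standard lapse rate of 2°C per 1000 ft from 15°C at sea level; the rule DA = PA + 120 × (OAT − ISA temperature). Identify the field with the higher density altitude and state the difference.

Field X by 3340 ft

Field X: ISA temp = -7°C, deviation -34°C, DA = 11000 + 120 × (-34) = 6920 ft.
Field Y: ISA temp = 4°C, deviation -16°C, DA = 5500 + 120 × (-16) = 3580 ft.
Field X is higher by 6920 − 3580 = 3340 ft.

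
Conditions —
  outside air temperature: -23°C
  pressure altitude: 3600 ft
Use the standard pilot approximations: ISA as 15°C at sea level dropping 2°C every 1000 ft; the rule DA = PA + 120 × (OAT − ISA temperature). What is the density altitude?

-96 ft

ISA temperature at 3600 ft = 15 − 2 × (3600/1000) = 7.8°C.
ISA deviation = -23 − 7.8 = -30.8°C.
Density altitude = 3600 + 120 × (-30.8) = 3600 + (-3696) = -96 ft.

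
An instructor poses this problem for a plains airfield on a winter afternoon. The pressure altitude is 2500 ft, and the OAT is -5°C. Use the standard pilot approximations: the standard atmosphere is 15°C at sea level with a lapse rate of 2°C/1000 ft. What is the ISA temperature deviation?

ISA-15°C

ISA temperature at 2500 ft = 15 − 2 × (2500/1000) = 10°C.
Deviation = OAT − ISA = -5 − 10 = -15°C.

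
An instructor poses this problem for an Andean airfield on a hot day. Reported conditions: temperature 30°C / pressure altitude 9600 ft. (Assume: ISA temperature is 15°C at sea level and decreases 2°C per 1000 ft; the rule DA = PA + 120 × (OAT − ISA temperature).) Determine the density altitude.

ISA temperature at 9600 ft = 15 − 2 × (9600/1000) = -4.2°C.
ISA deviation = 30 − (-4.2) = +34.2°C.
Density altitude = 9600 + 120 × (34.2) = 9600 + (+4104) = 13704 ft.

13704 ft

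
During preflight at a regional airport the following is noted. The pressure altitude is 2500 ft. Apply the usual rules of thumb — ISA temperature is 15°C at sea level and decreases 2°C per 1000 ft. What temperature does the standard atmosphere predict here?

ISA temperature = 15 − 2 × (2500/1000) = 15 − 5 = 10°C.

10°C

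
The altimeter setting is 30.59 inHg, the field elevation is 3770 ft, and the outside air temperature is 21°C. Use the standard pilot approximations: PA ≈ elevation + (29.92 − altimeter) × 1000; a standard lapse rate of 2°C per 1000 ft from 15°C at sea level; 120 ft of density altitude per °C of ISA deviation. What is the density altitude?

4564 ft

Pressure altitude = 3770 + (29.92 − 30.59) × 1000 = 3770 + (-670) = 3100 ft.
ISA temperature at 3100 ft = 15 − 2 × (3100/1000) = 8.8°C.
ISA deviation = 21 − 8.8 = +12.2°C.
Density altitude = 3100 + 120 × (12.2) = 4564 ft.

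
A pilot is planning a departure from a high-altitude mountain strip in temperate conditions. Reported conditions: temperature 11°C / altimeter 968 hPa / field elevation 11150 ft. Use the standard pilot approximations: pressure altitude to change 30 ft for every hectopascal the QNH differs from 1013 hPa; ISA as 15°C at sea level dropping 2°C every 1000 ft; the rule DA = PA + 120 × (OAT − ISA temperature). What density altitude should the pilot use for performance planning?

Pressure altitude = 11150 + (1013 − 968) × 30 = 11150 + (+1350) = 12500 ft.
ISA temperature at 12500 ft = 15 − 2 × (12500/1000) = -10°C.
ISA deviation = 11 − (-10) = +21°C.
Density altitude = 12500 + 120 × (21) = 15020 ft.

15020 ft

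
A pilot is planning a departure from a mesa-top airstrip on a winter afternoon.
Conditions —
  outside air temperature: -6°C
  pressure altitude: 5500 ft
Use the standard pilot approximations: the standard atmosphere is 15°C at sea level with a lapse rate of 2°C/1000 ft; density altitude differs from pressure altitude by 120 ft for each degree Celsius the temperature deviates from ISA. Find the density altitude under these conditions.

ISA temperature at 5500 ft = 15 − 2 × (5500/1000) = 4°C.
ISA deviation = -6 − 4 = -10°C.
Density altitude = 5500 + 120 × (-10) = 5500 + (-1200) = 4300 ft.

4300 ft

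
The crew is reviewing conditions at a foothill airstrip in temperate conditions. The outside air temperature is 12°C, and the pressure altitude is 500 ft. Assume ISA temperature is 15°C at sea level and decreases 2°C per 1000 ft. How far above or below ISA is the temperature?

ISA-2°C

ISA temperature at 500 ft = 15 − 2 × (500/1000) = 14°C.
Deviation = OAT − ISA = 12 − 14 = -2°C.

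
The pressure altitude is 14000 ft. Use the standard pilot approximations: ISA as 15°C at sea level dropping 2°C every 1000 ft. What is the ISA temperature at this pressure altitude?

ISA temperature = 15 − 2 × (14000/1000) = 15 − 28 = -13°C.

-13°C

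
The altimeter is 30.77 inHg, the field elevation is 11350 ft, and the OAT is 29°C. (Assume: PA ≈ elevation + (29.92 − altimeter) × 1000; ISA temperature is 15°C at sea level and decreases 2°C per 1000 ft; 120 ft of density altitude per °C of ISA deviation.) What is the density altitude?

14700 ft

Pressure altitude = 11350 + (29.92 − 30.77) × 1000 = 11350 + (-850) = 10500 ft.
ISA temperature at 10500 ft = 15 − 2 × (10500/1000) = -6°C.
ISA deviation = 29 − (-6) = +35°C.
Density altitude = 10500 + 120 × (35) = 14700 ft.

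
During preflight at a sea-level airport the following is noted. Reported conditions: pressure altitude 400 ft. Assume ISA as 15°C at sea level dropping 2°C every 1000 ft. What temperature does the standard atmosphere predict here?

14.2°C

ISA temperature = 15 − 2 × (400/1000) = 15 − 0.8 = 14.2°C.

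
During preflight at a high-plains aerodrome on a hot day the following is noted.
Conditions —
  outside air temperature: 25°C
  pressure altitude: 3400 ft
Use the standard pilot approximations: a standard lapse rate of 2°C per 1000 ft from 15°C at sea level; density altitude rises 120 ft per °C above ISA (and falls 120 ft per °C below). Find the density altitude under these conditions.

5416 ft

ISA temperature at 3400 ft = 15 − 2 × (3400/1000) = 8.2°C.
ISA deviation = 25 − 8.2 = +16.8°C.
Density altitude = 3400 + 120 × (16.8) = 3400 + (+2016) = 5416 ft.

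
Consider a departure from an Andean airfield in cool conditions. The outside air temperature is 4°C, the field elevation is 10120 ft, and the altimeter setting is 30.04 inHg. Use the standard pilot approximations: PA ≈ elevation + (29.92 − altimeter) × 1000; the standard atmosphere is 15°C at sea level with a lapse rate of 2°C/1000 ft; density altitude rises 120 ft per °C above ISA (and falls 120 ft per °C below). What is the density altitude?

11080 ft

Pressure altitude = 10120 + (29.92 − 30.04) × 1000 = 10120 + (-120) = 10000 ft.
ISA temperature at 10000 ft = 15 − 2 × (10000/1000) = -5°C.
ISA deviation = 4 − (-5) = +9°C.
Density altitude = 10000 + 120 × (9) = 11080 ft.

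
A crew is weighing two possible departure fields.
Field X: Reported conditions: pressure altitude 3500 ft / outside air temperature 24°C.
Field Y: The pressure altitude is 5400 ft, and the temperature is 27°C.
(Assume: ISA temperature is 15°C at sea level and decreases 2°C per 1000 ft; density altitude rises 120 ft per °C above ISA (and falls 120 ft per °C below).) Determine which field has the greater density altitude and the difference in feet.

Field Y by 2716 ft

Field X: ISA temp = 8°C, deviation +16°C, DA = 3500 + 120 × 16 = 5420 ft.
Field Y: ISA temp = 4.2°C, deviation +22.8°C, DA = 5400 + 120 × 22.8 = 8136 ft.
Field Y is higher by 8136 − 5420 = 2716 ft.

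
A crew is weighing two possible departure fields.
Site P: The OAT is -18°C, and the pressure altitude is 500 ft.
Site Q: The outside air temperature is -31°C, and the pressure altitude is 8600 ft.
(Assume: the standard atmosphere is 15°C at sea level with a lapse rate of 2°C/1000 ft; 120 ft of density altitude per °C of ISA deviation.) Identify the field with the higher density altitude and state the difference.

Site Q by 8484 ft

Site P: ISA temp = 14°C, deviation -32°C, DA = 500 + 120 × (-32) = -3340 ft.
Site Q: ISA temp = -2.2°C, deviation -28.8°C, DA = 8600 + 120 × (-28.8) = 5144 ft.
Site Q is higher by 5144 − (-3340) = 8484 ft.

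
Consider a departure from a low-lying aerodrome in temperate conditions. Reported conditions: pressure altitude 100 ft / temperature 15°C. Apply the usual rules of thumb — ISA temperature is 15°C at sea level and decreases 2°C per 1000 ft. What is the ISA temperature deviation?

ISA+0.2°C

ISA temperature at 100 ft = 15 − 2 × (100/1000) = 14.8°C.
Deviation = OAT − ISA = 15 − 14.8 = +0.2°C.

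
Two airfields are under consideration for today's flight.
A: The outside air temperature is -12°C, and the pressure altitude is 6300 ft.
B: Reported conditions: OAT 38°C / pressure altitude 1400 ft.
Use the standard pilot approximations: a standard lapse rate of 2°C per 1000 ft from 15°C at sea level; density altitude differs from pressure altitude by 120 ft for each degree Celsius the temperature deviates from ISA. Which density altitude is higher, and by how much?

A by 76 ft

A: ISA temp = 2.4°C, deviation -14.4°C, DA = 6300 + 120 × (-14.4) = 4572 ft.
B: ISA temp = 12.2°C, deviation +25.8°C, DA = 1400 + 120 × 25.8 = 4496 ft.
A is higher by 4572 − 4496 = 76 ft.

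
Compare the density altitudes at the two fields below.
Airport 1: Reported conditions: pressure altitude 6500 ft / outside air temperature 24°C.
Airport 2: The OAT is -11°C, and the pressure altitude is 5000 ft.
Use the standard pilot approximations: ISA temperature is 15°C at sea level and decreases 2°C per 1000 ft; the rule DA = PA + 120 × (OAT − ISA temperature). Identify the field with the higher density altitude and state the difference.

Airport 1 by 6060 ft

Airport 1: ISA temp = 2°C, deviation +22°C, DA = 6500 + 120 × 22 = 9140 ft.
Airport 2: ISA temp = 5°C, deviation -16°C, DA = 5000 + 120 × (-16) = 3080 ft.
Airport 1 is higher by 9140 − 3080 = 6060 ft.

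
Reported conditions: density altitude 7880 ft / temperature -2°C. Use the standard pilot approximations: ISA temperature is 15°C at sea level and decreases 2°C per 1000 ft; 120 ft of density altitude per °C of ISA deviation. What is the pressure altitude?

DA = PA + 120 × (OAT − (15 − 2·PA/1000)) = PA + 120·OAT − 1800 + 0.24·PA = 1.24·PA + 120·OAT − 1800.
So 1.24·PA = 7880 − 120 × (-2) + 1800 = 9920.
PA = 9920 / 1.24 = 8000 ft.

8000 ft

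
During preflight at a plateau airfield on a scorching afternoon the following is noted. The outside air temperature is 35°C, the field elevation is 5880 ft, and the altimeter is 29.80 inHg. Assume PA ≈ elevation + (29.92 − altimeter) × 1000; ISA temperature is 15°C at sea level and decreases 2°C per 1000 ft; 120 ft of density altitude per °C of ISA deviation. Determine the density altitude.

Pressure altitude = 5880 + (29.92 − 29.80) × 1000 = 5880 + (+120) = 6000 ft.
ISA temperature at 6000 ft = 15 − 2 × (6000/1000) = 3°C.
ISA deviation = 35 − 3 = +32°C.
Density altitude = 6000 + 120 × (32) = 9840 ft.

9840 ft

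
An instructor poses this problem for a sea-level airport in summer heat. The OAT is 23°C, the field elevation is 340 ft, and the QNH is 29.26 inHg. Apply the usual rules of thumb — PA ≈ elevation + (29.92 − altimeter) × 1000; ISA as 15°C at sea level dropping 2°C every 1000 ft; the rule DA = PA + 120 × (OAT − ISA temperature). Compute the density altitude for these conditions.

2200 ft

Pressure altitude = 340 + (29.92 − 29.26) × 1000 = 340 + (+660) = 1000 ft.
ISA temperature at 1000 ft = 15 − 2 × (1000/1000) = 13°C.
ISA deviation = 23 − 13 = +10°C.
Density altitude = 1000 + 120 × (10) = 2200 ft.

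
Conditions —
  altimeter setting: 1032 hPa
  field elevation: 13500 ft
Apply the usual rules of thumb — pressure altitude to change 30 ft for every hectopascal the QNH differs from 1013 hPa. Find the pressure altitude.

Pressure correction = (1013 − 1032) × 30 = -570 ft.
Pressure altitude = 13500 + (-570) = 12930 ft.

12930 ft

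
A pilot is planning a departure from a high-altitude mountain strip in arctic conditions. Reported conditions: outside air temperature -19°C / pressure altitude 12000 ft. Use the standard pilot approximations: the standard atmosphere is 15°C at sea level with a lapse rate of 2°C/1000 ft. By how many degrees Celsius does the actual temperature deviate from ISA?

ISA temperature at 12000 ft = 15 − 2 × (12000/1000) = -9°C.
Deviation = OAT − ISA = -19 − (-9) = -10°C.

ISA-10°C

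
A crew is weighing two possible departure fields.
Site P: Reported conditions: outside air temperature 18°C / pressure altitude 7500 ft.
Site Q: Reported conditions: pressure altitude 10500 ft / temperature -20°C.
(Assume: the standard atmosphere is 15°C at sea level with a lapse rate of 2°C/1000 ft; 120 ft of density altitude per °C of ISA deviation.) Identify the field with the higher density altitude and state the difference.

Site P: ISA temp = 0°C, deviation +18°C, DA = 7500 + 120 × 18 = 9660 ft.
Site Q: ISA temp = -6°C, deviation -14°C, DA = 10500 + 120 × (-14) = 8820 ft.
Site P is higher by 9660 − 8820 = 840 ft.

Site P by 840 ft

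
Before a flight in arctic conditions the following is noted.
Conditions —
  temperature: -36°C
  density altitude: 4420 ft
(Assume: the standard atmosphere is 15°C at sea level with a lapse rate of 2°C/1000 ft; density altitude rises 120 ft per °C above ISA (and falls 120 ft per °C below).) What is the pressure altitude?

8500 ft

DA = PA + 120 × (OAT − (15 − 2·PA/1000)) = PA + 120·OAT − 1800 + 0.24·PA = 1.24·PA + 120·OAT − 1800.
So 1.24·PA = 4420 − 120 × (-36) + 1800 = 10540.
PA = 10540 / 1.24 = 8500 ft.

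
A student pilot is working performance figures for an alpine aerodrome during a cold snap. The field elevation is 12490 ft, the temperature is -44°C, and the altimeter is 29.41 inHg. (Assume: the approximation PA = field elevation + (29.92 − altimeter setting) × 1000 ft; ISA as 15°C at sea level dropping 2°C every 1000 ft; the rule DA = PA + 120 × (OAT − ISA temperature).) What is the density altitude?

9040 ft

Pressure altitude = 12490 + (29.92 − 29.41) × 1000 = 12490 + (+510) = 13000 ft.
ISA temperature at 13000 ft = 15 − 2 × (13000/1000) = -11°C.
ISA deviation = -44 − (-11) = -33°C.
Density altitude = 13000 + 120 × (-33) = 9040 ft.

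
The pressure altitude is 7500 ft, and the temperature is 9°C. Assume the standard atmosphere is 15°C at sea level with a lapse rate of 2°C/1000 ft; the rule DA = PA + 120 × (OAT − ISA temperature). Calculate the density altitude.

8580 ft

ISA temperature at 7500 ft = 15 − 2 × (7500/1000) = 0°C.
ISA deviation = 9 − 0 = +9°C.
Density altitude = 7500 + 120 × (9) = 7500 + (+1080) = 8580 ft.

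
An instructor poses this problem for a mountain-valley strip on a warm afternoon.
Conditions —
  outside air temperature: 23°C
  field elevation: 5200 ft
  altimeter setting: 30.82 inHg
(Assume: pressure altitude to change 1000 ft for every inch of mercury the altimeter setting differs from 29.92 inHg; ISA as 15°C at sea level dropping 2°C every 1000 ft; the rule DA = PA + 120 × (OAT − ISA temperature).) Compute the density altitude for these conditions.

Pressure altitude = 5200 + (29.92 − 30.82) × 1000 = 5200 + (-900) = 4300 ft.
ISA temperature at 4300 ft = 15 − 2 × (4300/1000) = 6.4°C.
ISA deviation = 23 − 6.4 = +16.6°C.
Density altitude = 4300 + 120 × (16.6) = 6292 ft.

6292 ft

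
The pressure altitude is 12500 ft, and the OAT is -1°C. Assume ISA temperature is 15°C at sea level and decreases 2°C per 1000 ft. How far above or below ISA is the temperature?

ISA+9°C

ISA temperature at 12500 ft = 15 − 2 × (12500/1000) = -10°C.
Deviation = OAT − ISA = -1 − (-10) = +9°C.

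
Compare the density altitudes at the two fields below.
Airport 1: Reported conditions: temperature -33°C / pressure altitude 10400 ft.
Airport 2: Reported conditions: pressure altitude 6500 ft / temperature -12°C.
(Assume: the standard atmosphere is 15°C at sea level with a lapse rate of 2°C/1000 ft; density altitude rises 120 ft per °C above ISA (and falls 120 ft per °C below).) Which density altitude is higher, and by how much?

Airport 1: ISA temp = -5.8°C, deviation -27.2°C, DA = 10400 + 120 × (-27.2) = 7136 ft.
Airport 2: ISA temp = 2°C, deviation -14°C, DA = 6500 + 120 × (-14) = 4820 ft.
Airport 1 is higher by 7136 − 4820 = 2316 ft.

Airport 1 by 2316 ft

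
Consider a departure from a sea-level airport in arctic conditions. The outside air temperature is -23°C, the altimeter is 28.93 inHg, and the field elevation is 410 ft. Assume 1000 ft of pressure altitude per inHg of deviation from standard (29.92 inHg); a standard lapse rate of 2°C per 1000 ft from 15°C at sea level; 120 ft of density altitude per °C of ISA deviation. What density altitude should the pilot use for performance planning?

Pressure altitude = 410 + (29.92 − 28.93) × 1000 = 410 + (+990) = 1400 ft.
ISA temperature at 1400 ft = 15 − 2 × (1400/1000) = 12.2°C.
ISA deviation = -23 − 12.2 = -35.2°C.
Density altitude = 1400 + 120 × (-35.2) = -2824 ft.

-2824 ft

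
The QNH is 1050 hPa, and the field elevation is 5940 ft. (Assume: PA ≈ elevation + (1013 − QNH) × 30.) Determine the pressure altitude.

4830 ft

Pressure correction = (1013 − 1050) × 30 = -1110 ft.
Pressure altitude = 5940 + (-1110) = 4830 ft.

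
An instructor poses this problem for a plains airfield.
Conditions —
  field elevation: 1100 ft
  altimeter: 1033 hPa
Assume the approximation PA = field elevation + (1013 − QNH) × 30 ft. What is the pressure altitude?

Pressure correction = (1013 − 1033) × 30 = -600 ft.
Pressure altitude = 1100 + (-600) = 500 ft.

500 ft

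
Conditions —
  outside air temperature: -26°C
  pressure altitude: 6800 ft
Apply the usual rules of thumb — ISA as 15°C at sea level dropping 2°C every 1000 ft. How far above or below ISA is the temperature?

ISA-27.4°C

ISA temperature at 6800 ft = 15 − 2 × (6800/1000) = 1.4°C.
Deviation = OAT − ISA = -26 − 1.4 = -27.4°C.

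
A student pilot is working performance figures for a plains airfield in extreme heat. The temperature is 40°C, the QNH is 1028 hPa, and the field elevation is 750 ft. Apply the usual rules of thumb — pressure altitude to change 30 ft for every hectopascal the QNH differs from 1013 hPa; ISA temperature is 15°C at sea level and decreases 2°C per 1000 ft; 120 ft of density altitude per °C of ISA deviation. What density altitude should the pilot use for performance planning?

Pressure altitude = 750 + (1013 − 1028) × 30 = 750 + (-450) = 300 ft.
ISA temperature at 300 ft = 15 − 2 × (300/1000) = 14.4°C.
ISA deviation = 40 − 14.4 = +25.6°C.
Density altitude = 300 + 120 × (25.6) = 3372 ft.

3372 ft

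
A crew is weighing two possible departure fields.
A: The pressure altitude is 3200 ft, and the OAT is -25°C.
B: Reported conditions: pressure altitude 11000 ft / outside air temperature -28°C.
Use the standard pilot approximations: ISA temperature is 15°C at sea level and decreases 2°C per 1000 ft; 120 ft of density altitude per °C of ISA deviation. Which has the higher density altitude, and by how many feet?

B by 9312 ft

A: ISA temp = 8.6°C, deviation -33.6°C, DA = 3200 + 120 × (-33.6) = -832 ft.
B: ISA temp = -7°C, deviation -21°C, DA = 11000 + 120 × (-21) = 8480 ft.
B is higher by 8480 − (-832) = 9312 ft.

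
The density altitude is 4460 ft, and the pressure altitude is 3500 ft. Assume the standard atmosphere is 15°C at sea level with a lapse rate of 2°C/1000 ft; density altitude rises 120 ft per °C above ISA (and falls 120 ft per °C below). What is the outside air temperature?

Density altitude − pressure altitude = 4460 − 3500 = +960 ft.
At 120 ft/°C that is an ISA deviation of 960/120 = +8°C.
ISA temperature at 3500 ft = 15 − 2 × (3500/1000) = 8°C.
OAT = ISA + deviation = 8 + (+8) = 16°C.

16°C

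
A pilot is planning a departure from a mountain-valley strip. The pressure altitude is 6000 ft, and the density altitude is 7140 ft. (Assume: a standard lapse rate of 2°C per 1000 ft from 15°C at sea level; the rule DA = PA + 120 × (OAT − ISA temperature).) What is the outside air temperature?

12.5°C

Density altitude − pressure altitude = 7140 − 6000 = +1140 ft.
At 120 ft/°C that is an ISA deviation of 1140/120 = +9.5°C.
ISA temperature at 6000 ft = 15 − 2 × (6000/1000) = 3°C.
OAT = ISA + deviation = 3 + (+9.5) = 12.5°C.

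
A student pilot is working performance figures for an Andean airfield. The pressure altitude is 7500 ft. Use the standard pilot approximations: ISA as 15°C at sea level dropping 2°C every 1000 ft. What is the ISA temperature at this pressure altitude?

ISA temperature = 15 − 2 × (7500/1000) = 15 − 15 = 0°C.

0°C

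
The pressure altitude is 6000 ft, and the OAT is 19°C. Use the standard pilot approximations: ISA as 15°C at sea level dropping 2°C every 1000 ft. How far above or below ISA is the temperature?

ISA temperature at 6000 ft = 15 − 2 × (6000/1000) = 3°C.
Deviation = OAT − ISA = 19 − 3 = +16°C.

ISA+16°C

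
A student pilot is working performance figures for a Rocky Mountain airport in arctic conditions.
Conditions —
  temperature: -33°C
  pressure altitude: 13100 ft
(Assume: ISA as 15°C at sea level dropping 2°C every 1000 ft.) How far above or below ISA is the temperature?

ISA-21.8°C

ISA temperature at 13100 ft = 15 − 2 × (13100/1000) = -11.2°C.
Deviation = OAT − ISA = -33 − (-11.2) = -21.8°C.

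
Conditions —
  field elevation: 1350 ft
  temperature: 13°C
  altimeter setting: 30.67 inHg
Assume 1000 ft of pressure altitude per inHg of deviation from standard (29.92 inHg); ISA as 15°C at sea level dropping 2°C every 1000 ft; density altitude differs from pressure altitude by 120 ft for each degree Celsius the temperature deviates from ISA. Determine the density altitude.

504 ft

Pressure altitude = 1350 + (29.92 − 30.67) × 1000 = 1350 + (-750) = 600 ft.
ISA temperature at 600 ft = 15 − 2 × (600/1000) = 13.8°C.
ISA deviation = 13 − 13.8 = -0.8°C.
Density altitude = 600 + 120 × (-0.8) = 504 ft.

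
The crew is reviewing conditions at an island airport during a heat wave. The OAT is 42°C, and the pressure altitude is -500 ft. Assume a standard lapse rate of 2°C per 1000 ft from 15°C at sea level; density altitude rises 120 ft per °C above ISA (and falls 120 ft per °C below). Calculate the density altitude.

ISA temperature at -500 ft = 15 − 2 × (-500/1000) = 16°C.
ISA deviation = 42 − 16 = +26°C.
Density altitude = -500 + 120 × (26) = -500 + (+3120) = 2620 ft.

2620 ft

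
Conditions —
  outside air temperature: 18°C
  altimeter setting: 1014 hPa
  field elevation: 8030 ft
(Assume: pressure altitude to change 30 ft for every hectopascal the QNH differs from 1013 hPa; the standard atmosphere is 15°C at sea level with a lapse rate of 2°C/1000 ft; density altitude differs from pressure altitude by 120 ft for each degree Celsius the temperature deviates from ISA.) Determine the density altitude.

Pressure altitude = 8030 + (1013 − 1014) × 30 = 8030 + (-30) = 8000 ft.
ISA temperature at 8000 ft = 15 − 2 × (8000/1000) = -1°C.
ISA deviation = 18 − (-1) = +19°C.
Density altitude = 8000 + 120 × (19) = 10280 ft.

10280 ft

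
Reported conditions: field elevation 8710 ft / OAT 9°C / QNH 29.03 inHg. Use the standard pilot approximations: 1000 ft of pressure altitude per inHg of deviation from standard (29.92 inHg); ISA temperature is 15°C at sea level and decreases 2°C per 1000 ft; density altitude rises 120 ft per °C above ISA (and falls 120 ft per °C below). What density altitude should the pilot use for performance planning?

Pressure altitude = 8710 + (29.92 − 29.03) × 1000 = 8710 + (+890) = 9600 ft.
ISA temperature at 9600 ft = 15 − 2 × (9600/1000) = -4.2°C.
ISA deviation = 9 − (-4.2) = +13.2°C.
Density altitude = 9600 + 120 × (13.2) = 11184 ft.

11184 ft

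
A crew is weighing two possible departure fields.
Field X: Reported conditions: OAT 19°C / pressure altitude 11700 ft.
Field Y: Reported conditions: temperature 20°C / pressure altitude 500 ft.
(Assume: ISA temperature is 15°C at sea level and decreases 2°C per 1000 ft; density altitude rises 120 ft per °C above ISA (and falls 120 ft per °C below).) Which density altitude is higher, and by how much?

Field X by 13768 ft

Field X: ISA temp = -8.4°C, deviation +27.4°C, DA = 11700 + 120 × 27.4 = 14988 ft.
Field Y: ISA temp = 14°C, deviation +6°C, DA = 500 + 120 × 6 = 1220 ft.
Field X is higher by 14988 − 1220 = 13768 ft.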